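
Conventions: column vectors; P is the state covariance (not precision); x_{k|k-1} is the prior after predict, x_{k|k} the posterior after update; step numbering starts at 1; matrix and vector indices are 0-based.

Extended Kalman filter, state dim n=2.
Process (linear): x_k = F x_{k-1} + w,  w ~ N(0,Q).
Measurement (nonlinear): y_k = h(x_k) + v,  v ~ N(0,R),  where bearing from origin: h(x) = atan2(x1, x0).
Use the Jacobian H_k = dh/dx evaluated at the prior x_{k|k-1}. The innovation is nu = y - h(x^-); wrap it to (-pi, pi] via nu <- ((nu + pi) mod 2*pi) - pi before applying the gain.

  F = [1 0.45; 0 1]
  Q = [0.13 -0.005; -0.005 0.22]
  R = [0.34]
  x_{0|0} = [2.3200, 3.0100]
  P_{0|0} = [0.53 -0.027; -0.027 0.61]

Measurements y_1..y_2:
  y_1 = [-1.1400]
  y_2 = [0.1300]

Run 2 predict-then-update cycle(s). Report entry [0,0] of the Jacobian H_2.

step 1: x^-=[3.6745, 3.0100]  P^-=[0.7592 0.2425; 0.2425 0.8300]  H_jac=[-0.1334 0.1629]  S=[0.3650]  K=[-0.1693; 0.2817]  nu=[-1.8263]  x^+=[3.9837, 2.4955]  P^+=[0.7488 0.2599; 0.2599 0.8010]
step 2: x^-=[5.1067, 2.4955]  P^-=[1.2749 0.6154; 0.6154 1.0210]  H_jac=[-0.0772 0.1581]  S=[0.3581]  K=[-0.0034; 0.3180]  nu=[-0.3245]  x^+=[5.1078, 2.3923]  P^+=[1.2749 0.6158; 0.6158 0.9848]

H_jac[0,0] = -0.0772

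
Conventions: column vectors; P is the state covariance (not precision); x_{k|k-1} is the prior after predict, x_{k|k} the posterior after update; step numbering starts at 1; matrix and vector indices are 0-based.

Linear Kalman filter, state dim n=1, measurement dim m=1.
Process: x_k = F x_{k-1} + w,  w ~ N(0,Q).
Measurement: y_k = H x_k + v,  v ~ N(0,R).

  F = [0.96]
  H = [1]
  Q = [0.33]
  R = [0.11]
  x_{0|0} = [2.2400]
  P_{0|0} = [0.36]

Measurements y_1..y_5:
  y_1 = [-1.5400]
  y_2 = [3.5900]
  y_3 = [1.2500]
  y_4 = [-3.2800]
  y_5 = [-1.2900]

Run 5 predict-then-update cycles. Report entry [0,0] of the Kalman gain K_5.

K[0,0] = 0.7884

step 1: x^-=[2.1504]  P^-=[0.6618]  S=[0.7718]  K=[0.8575]  nu=[-3.6904]  x^+=[-1.0140]  P^+=[0.0943]
step 2: x^-=[-0.9735]  P^-=[0.4169]  S=[0.5269]  K=[0.7912]  nu=[4.5635]  x^+=[2.6373]  P^+=[0.0870]
step 3: x^-=[2.5319]  P^-=[0.4102]  S=[0.5202]  K=[0.7885]  nu=[-1.2819]  x^+=[1.5210]  P^+=[0.0867]
step 4: x^-=[1.4602]  P^-=[0.4099]  S=[0.5199]  K=[0.7884]  nu=[-4.7402]  x^+=[-2.2771]  P^+=[0.0867]
step 5: x^-=[-2.1861]  P^-=[0.4099]  S=[0.5199]  K=[0.7884]  nu=[0.8961]  x^+=[-1.4796]  P^+=[0.0867]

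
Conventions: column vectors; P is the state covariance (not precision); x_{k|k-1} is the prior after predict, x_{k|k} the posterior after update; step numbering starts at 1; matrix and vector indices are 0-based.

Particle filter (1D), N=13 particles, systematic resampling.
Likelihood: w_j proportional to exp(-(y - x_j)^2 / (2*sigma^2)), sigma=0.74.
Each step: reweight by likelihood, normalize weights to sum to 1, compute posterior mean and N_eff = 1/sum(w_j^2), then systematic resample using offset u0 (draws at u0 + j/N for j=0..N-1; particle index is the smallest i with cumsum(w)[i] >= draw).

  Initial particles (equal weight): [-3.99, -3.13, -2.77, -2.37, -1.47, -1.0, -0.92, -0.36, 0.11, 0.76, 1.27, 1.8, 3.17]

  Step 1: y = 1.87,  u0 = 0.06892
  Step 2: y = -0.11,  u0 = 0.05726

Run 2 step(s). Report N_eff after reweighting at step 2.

step 1: w=[0.0000, 0.0000, 0.0000, 0.0000, 0.0000, 0.0002, 0.0004, 0.0046, 0.0254, 0.1396, 0.3096, 0.4282, 0.0919]  mean=1.5621  Neff=3.2485  idx=[9, 9, 10, 10, 10, 10, 11, 11, 11, 11, 11, 12, 12]
step 2: w=[0.2660, 0.2660, 0.0933, 0.0933, 0.0933, 0.0933, 0.0190, 0.0190, 0.0190, 0.0190, 0.0190, 0.0000, 0.0000]  mean=1.0491  Neff=5.6156  idx=[0, 0, 0, 1, 1, 1, 1, 2, 3, 4, 5, 5, 9]

N_eff = 5.6156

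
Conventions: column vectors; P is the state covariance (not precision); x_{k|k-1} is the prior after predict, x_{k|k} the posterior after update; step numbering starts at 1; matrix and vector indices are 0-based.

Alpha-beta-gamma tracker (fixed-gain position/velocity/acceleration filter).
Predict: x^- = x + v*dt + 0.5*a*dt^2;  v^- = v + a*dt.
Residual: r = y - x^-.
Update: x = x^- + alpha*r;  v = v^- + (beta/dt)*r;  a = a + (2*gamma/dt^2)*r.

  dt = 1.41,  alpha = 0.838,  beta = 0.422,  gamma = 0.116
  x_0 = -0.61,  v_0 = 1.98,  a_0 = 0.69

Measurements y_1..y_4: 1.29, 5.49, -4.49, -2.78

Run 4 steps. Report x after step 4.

step 1: x_pred=2.8677  r=-1.5777  x^+=1.5456  v^+=2.4807  a^+=0.5059
step 2: x_pred=5.5463  r=-0.0563  x^+=5.4991  v^+=3.1772  a^+=0.4993
step 3: x_pred=10.4753  r=-14.9653  x^+=-2.0656  v^+=-0.5977  a^+=-1.2470
step 4: x_pred=-4.1481  r=1.3681  x^+=-3.0016  v^+=-1.9466  a^+=-1.0874

x_post = -3.0016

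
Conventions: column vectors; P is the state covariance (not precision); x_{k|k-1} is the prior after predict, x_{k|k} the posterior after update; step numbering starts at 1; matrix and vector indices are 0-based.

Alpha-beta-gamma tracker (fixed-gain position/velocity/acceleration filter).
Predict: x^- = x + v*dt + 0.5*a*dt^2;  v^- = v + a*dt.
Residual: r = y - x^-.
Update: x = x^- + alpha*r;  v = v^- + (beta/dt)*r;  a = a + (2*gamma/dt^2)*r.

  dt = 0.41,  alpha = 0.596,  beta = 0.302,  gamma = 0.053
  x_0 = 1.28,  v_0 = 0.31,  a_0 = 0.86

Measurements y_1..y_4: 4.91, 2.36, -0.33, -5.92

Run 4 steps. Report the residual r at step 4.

step 1: x_pred=1.4794  r=3.4306  x^+=3.5240  v^+=3.1895  a^+=3.0233
step 2: x_pred=5.0858  r=-2.7258  x^+=3.4612  v^+=2.4213  a^+=1.3044
step 3: x_pred=4.5636  r=-4.8936  x^+=1.6470  v^+=-0.6485  a^+=-1.7814
step 4: x_pred=1.2314  r=-7.1514  x^+=-3.0308  v^+=-6.6465  a^+=-6.2909

resid = -7.1514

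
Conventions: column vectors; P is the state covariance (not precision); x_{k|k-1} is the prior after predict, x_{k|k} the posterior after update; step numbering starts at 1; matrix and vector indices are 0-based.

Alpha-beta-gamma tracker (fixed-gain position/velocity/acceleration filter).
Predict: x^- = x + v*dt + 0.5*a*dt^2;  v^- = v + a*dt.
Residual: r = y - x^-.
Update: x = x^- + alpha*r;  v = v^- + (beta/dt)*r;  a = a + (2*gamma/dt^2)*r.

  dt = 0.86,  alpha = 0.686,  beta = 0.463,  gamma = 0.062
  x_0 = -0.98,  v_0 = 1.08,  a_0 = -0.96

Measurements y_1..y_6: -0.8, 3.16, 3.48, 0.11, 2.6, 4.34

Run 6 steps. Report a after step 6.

a_post = -0.0071

step 1: x_pred=-0.4062  r=-0.3938  x^+=-0.6763  v^+=0.0424  a^+=-1.0260
step 2: x_pred=-1.0193  r=4.1793  x^+=1.8477  v^+=1.4100  a^+=-0.3253
step 3: x_pred=2.9400  r=0.5400  x^+=3.3104  v^+=1.4210  a^+=-0.2348
step 4: x_pred=4.4457  r=-4.3357  x^+=1.4714  v^+=-1.1152  a^+=-0.9617
step 5: x_pred=0.1567  r=2.4433  x^+=1.8328  v^+=-0.6268  a^+=-0.5521
step 6: x_pred=1.0896  r=3.2504  x^+=3.3194  v^+=0.6483  a^+=-0.0071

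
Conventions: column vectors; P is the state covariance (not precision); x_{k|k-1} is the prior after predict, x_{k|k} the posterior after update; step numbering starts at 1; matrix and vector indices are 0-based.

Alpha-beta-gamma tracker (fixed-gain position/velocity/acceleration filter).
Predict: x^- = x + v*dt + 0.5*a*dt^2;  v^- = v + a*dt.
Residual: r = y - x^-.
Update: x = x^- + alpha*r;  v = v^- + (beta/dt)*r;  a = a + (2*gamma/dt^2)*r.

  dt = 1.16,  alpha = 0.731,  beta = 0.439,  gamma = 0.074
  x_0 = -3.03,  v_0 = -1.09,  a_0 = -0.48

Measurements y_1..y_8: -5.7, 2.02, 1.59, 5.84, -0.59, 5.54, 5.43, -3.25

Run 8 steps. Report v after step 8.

v_post = -2.8791

step 1: x_pred=-4.6173  r=-1.0827  x^+=-5.4088  v^+=-2.0565  a^+=-0.5991
step 2: x_pred=-8.1974  r=10.2174  x^+=-0.7285  v^+=1.1153  a^+=0.5247
step 3: x_pred=0.9183  r=0.6717  x^+=1.4093  v^+=1.9782  a^+=0.5986
step 4: x_pred=4.1067  r=1.7333  x^+=5.3737  v^+=3.3285  a^+=0.7892
step 5: x_pred=9.7658  r=-10.3558  x^+=2.1957  v^+=0.3249  a^+=-0.3498
step 6: x_pred=2.3372  r=3.2028  x^+=4.6785  v^+=1.1312  a^+=0.0025
step 7: x_pred=5.9923  r=-0.5623  x^+=5.5813  v^+=0.9213  a^+=-0.0594
step 8: x_pred=6.6100  r=-9.8600  x^+=-0.5977  v^+=-2.8791  a^+=-1.1438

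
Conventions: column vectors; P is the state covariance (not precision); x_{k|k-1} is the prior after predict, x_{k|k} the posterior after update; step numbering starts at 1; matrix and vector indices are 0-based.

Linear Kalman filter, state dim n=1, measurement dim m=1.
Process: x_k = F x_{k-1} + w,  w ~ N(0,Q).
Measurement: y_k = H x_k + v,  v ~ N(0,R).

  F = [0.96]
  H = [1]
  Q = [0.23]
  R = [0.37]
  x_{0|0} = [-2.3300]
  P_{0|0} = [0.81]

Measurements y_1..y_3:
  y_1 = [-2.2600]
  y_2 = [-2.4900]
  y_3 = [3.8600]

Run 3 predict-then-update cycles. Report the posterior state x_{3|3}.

step 1: x^-=[-2.2368]  P^-=[0.9765]  S=[1.3465]  K=[0.7252]  nu=[-0.0232]  x^+=[-2.2536]  P^+=[0.2683]
step 2: x^-=[-2.1635]  P^-=[0.4773]  S=[0.8473]  K=[0.5633]  nu=[-0.3265]  x^+=[-2.3474]  P^+=[0.2084]
step 3: x^-=[-2.2535]  P^-=[0.4221]  S=[0.7921]  K=[0.5329]  nu=[6.1135]  x^+=[1.0042]  P^+=[0.1972]

x_post = [1.0042]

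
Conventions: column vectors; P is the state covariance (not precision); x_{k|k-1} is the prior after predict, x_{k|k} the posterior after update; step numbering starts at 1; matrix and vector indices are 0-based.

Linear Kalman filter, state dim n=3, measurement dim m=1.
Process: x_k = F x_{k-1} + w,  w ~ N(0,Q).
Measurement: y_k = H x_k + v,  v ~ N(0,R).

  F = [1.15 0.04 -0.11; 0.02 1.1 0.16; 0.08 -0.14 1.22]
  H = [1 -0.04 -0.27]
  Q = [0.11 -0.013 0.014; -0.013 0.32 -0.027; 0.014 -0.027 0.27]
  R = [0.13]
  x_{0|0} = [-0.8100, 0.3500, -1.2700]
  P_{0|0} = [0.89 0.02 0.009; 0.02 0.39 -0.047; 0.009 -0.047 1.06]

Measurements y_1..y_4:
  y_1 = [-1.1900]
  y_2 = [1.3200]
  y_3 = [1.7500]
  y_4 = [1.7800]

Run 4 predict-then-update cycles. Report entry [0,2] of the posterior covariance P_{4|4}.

P_post[0,2] = 0.8099

step 1: x^-=[-0.7778, 0.1656, -1.6632]  P^-=[1.3005 0.0383 -0.0422; 0.0383 0.8038 0.0613; -0.0422 0.0613 1.8784]  S=[1.5897]  K=[0.8242; -0.0065; -0.3471]  nu=[-0.8546]  x^+=[-1.4822, 0.1712, -1.3665]  P^+=[0.2204 0.0469 0.4126; 0.0469 0.8037 0.0577; 0.4126 0.0577 1.6869]
step 2: x^-=[-1.5474, -0.0600, -1.8097]  P^-=[0.3226 0.1255 0.3750; 0.1255 1.3608 0.2743; 0.3750 0.2743 2.8577]  S=[0.4565]  K=[0.4739; -0.0066; -0.8927]  nu=[2.3764]  x^+=[-0.4211, -0.0757, -3.9312]  P^+=[0.2201 0.1269 0.5682; 0.1269 1.3608 0.2716; 0.5682 0.2716 2.4939]
step 3: x^-=[-0.0549, -0.7207, -4.8191]  P^-=[0.2990 0.2409 0.4815; 0.2409 2.1353 0.6410; 0.4815 0.6410 4.0252]  S=[0.4604]  K=[0.3461; -0.0383; -1.3705]  nu=[0.4749]  x^+=[0.1094, -0.7388, -5.4700]  P^+=[0.2438 0.2470 0.6998; 0.2470 2.1346 0.6168; 0.6998 0.6168 3.1605]
step 4: x^-=[0.6980, -1.6857, -6.5612]  P^-=[0.3143 0.4000 0.5767; 0.4000 3.2164 1.1226; 0.5767 1.1226 4.9379]  S=[0.4903]  K=[0.2909; -0.0647; -1.6346]  nu=[-0.7570]  x^+=[0.4778, -1.6367, -5.3239]  P^+=[0.2729 0.4093 0.8099; 0.4093 3.2143 1.0708; 0.8099 1.0708 3.6278]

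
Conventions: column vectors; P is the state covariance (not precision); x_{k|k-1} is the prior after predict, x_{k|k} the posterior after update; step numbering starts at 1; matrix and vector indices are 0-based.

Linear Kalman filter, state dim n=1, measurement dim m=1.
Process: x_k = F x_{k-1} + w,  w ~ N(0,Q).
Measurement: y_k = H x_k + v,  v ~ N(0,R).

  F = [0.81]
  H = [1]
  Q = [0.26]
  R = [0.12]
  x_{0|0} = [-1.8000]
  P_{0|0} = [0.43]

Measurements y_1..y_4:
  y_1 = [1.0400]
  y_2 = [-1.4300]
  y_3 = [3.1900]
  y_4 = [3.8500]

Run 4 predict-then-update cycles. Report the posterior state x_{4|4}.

step 1: x^-=[-1.4580]  P^-=[0.5421]  S=[0.6621]  K=[0.8188]  nu=[2.4980]  x^+=[0.5873]  P^+=[0.0983]
step 2: x^-=[0.4757]  P^-=[0.3245]  S=[0.4445]  K=[0.7300]  nu=[-1.9057]  x^+=[-0.9155]  P^+=[0.0876]
step 3: x^-=[-0.7415]  P^-=[0.3175]  S=[0.4375]  K=[0.7257]  nu=[3.9315]  x^+=[2.1116]  P^+=[0.0871]
step 4: x^-=[1.7104]  P^-=[0.3171]  S=[0.4371]  K=[0.7255]  nu=[2.1396]  x^+=[3.2626]  P^+=[0.0871]

x_post = [3.2626]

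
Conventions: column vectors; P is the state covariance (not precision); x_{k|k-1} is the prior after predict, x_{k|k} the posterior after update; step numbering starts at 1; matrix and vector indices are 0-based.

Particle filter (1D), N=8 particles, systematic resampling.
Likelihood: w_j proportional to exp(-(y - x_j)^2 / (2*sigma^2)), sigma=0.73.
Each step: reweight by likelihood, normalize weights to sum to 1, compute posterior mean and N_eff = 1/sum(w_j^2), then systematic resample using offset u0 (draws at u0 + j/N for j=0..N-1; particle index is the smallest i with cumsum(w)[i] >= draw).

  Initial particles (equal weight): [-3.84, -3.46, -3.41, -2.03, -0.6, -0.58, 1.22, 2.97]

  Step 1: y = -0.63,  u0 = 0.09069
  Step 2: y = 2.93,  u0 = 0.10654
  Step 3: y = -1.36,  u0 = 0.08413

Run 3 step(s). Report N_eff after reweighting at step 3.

step 1: w=[0.0000, 0.0002, 0.0003, 0.0723, 0.4547, 0.4540, 0.0183, 0.0000]  mean=-0.6627  Neff=2.3898  idx=[4, 4, 4, 4, 5, 5, 5, 5]
step 2: w=[0.1168, 0.1168, 0.1168, 0.1168, 0.1332, 0.1332, 0.1332, 0.1332]  mean=-0.5893  Neff=7.9653  idx=[0, 1, 3, 4, 5, 5, 6, 7]
step 3: w=[0.1273, 0.1273, 0.1273, 0.1236, 0.1236, 0.1236, 0.1236, 0.1236]  mean=-0.5876  Neff=7.9984  idx=[0, 1, 2, 3, 4, 5, 6, 7]

N_eff = 7.9984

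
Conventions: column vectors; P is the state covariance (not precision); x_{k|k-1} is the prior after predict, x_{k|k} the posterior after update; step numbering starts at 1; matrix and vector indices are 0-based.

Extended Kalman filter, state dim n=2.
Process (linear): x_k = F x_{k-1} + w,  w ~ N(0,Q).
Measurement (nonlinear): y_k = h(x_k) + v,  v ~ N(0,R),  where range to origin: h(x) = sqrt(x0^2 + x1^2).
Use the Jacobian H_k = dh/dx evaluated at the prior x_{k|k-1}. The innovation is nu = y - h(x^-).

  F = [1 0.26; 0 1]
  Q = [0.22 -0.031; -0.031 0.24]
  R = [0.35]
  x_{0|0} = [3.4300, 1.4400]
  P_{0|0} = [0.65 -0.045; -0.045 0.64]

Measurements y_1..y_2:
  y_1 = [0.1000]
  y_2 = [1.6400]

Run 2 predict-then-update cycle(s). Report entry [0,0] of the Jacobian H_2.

H_jac[0,0] = 0.9828

step 1: x^-=[3.8044, 1.4400]  P^-=[0.8899 0.0904; 0.0904 0.8800]  H_jac=[0.9352 0.3540]  S=[1.2985]  K=[0.6656; 0.3050]  nu=[-3.9678]  x^+=[1.1635, 0.2297]  P^+=[0.3146 -0.1732; -0.1732 0.7592]
step 2: x^-=[1.2232, 0.2297]  P^-=[0.4959 -0.0068; -0.0068 0.9992]  H_jac=[0.9828 0.1846]  S=[0.8606]  K=[0.5649; 0.2065]  nu=[0.3954]  x^+=[1.4466, 0.3114]  P^+=[0.2213 -0.1072; -0.1072 0.9625]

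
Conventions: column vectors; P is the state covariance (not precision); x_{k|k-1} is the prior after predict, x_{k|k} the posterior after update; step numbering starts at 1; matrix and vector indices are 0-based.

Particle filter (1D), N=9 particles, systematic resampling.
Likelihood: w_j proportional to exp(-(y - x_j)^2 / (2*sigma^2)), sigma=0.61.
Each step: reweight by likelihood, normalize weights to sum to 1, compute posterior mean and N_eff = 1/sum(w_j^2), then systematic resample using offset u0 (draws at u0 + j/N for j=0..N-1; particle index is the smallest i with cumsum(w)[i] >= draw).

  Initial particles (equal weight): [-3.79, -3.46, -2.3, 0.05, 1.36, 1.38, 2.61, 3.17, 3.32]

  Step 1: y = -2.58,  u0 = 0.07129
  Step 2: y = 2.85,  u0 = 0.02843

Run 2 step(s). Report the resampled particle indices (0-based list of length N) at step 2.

step 1: w=[0.1004, 0.2536, 0.6460, 0.0001, 0.0000, 0.0000, 0.0000, 0.0000, 0.0000]  mean=-2.7435  Neff=2.0338  idx=[0, 1, 1, 2, 2, 2, 2, 2, 2]
step 2: w=[0.0000, 0.0000, 0.0000, 0.1667, 0.1667, 0.1667, 0.1667, 0.1667, 0.1667]  mean=-2.3000  Neff=6.0000  idx=[3, 3, 4, 5, 5, 6, 7, 7, 8]

resampled_idx = [3, 3, 4, 5, 5, 6, 7, 7, 8]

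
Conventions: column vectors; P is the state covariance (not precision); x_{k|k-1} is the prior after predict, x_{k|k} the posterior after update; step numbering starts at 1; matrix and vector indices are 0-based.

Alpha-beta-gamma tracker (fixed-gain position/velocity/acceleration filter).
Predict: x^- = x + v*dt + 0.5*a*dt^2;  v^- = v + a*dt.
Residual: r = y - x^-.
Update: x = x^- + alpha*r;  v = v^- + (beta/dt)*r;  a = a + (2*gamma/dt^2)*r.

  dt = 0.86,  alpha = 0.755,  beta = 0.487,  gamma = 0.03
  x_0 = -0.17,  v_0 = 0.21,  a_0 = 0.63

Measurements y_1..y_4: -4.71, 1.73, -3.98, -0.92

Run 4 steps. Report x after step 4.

step 1: x_pred=0.2436  r=-4.9536  x^+=-3.4964  v^+=-2.0533  a^+=0.2281
step 2: x_pred=-5.1779  r=6.9079  x^+=0.0376  v^+=2.0547  a^+=0.7885
step 3: x_pred=2.0962  r=-6.0762  x^+=-2.4913  v^+=-0.7080  a^+=0.2956
step 4: x_pred=-2.9909  r=2.0709  x^+=-1.4274  v^+=0.7189  a^+=0.4636

x_post = -1.4274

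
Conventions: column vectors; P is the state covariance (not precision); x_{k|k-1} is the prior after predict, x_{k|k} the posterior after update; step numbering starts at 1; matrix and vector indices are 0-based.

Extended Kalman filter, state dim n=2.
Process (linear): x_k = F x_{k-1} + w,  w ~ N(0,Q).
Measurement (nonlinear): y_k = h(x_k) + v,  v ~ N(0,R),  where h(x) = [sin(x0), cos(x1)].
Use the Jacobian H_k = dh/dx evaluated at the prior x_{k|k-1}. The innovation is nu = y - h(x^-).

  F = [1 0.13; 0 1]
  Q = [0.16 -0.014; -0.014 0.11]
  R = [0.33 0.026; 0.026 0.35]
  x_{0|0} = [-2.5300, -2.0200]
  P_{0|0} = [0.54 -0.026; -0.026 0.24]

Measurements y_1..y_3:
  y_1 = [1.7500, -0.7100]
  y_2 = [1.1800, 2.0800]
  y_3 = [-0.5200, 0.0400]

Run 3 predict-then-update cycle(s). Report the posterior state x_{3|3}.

x_post = [-4.5873, -1.1634]

step 1: x^-=[-2.7926, -2.0200]  P^-=[0.6973 -0.0088; -0.0088 0.3500]  H_jac=[-0.9397 0.0000; 0.0000 0.9008]  S=[0.9458 0.0334; 0.0334 0.6340]  K=[-0.6937 0.0241; -0.0089 0.4978]  nu=[2.0920, -0.2758]  x^+=[-4.2504, -2.1758]  P^+=[0.2429 -0.0107; -0.0107 0.1931]
step 2: x^-=[-4.5333, -2.1758]  P^-=[0.4034 0.0004; 0.0004 0.3031]  H_jac=[-0.1782 0.0000; 0.0000 0.8225]  S=[0.3428 0.0259; 0.0259 0.5551]  K=[-0.2105 0.0105; -0.0343 0.4508]  nu=[0.1960, 2.6488]  x^+=[-4.5467, -0.9885]  P^+=[0.3883 -0.0022; -0.0022 0.1907]
step 3: x^-=[-4.6752, -0.9885]  P^-=[0.5510 0.0086; 0.0086 0.3007]  H_jac=[-0.0372 0.0000; 0.0000 0.8352]  S=[0.3308 0.0257; 0.0257 0.5598]  K=[-0.0631 0.0157; -0.0360 0.4504]  nu=[-1.5193, -0.5100]  x^+=[-4.5873, -1.1634]  P^+=[0.5495 0.0046; 0.0046 0.1876]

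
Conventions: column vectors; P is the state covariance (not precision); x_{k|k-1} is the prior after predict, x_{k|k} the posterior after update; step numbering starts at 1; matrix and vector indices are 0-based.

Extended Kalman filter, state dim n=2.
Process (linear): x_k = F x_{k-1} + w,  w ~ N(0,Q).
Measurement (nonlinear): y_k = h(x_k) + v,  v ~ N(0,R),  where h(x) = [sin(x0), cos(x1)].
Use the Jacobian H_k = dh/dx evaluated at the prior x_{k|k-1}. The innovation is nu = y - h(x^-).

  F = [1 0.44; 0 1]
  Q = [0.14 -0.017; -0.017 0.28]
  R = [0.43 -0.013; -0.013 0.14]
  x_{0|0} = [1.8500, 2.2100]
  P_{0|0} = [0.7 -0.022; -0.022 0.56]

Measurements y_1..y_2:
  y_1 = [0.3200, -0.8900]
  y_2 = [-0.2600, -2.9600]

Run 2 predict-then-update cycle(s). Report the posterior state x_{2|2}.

x_post = [3.9382, 4.4025]

step 1: x^-=[2.8224, 2.2100]  P^-=[0.9291 0.2074; 0.2074 0.8400]  H_jac=[-0.9495 0.0000; 0.0000 -0.8026]  S=[1.2676 0.1450; 0.1450 0.6811]  K=[-0.6846 -0.0986; -0.0431 -0.9807]  nu=[0.0062, -0.2934]  x^+=[2.8471, 2.4975]  P^+=[0.3087 0.0061; 0.0061 0.1704]
step 2: x^-=[3.9460, 2.4975]  P^-=[0.4871 0.0641; 0.0641 0.4504]  H_jac=[-0.6935 0.0000; 0.0000 -0.6005]  S=[0.6643 0.0137; 0.0137 0.3024]  K=[-0.5064 -0.1043; -0.0485 -0.8921]  nu=[0.4604, -2.1604]  x^+=[3.9382, 4.4025]  P^+=[0.3120 0.0134; 0.0134 0.2070]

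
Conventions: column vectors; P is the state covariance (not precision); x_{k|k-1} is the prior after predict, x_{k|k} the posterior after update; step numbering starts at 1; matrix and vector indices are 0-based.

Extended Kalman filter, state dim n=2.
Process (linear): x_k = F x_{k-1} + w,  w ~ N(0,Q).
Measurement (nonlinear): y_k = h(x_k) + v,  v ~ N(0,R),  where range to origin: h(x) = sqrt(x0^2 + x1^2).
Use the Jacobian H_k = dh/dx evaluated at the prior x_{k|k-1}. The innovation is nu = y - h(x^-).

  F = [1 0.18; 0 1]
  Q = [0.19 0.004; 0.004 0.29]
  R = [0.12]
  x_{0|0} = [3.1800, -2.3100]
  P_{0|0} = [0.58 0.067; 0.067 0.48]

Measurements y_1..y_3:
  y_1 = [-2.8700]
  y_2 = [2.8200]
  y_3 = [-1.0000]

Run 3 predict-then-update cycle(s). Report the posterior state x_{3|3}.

x_post = [1.0934, 2.3178]

step 1: x^-=[2.7642, -2.3100]  P^-=[0.8097 0.1574; 0.1574 0.7700]  H_jac=[0.7673 -0.6412]  S=[0.7585]  K=[0.6861; -0.4918]  nu=[-6.4723]  x^+=[-1.6763, 0.8729]  P^+=[0.4527 0.4133; 0.4133 0.5866]
step 2: x^-=[-1.5192, 0.8729]  P^-=[0.8105 0.5229; 0.5229 0.8766]  H_jac=[-0.8671 0.4982]  S=[0.4951]  K=[-0.8931; -0.0337]  nu=[1.0679]  x^+=[-2.4730, 0.8369]  P^+=[0.4155 0.5080; 0.5080 0.8760]
step 3: x^-=[-2.3223, 0.8369]  P^-=[0.8167 0.6697; 0.6697 1.1660]  H_jac=[-0.9408 0.3390]  S=[0.5497]  K=[-0.9848; -0.4269]  nu=[-3.4685]  x^+=[1.0934, 2.3178]  P^+=[0.2837 0.4386; 0.4386 1.0658]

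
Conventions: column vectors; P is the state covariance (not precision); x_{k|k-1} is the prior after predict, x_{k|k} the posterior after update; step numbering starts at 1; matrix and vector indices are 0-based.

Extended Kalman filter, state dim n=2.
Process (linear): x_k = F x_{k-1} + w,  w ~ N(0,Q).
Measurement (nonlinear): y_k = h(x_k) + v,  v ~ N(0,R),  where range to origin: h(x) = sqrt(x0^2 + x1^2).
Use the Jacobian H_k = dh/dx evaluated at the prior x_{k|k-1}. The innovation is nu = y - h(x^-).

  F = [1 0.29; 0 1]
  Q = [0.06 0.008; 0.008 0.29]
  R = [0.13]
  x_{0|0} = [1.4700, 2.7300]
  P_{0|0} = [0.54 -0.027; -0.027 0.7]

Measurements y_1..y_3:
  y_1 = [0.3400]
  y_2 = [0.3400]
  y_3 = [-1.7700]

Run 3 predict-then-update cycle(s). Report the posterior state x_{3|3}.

x_post = [-0.4094, -1.6606]

step 1: x^-=[2.2617, 2.7300]  P^-=[0.6432 0.1840; 0.1840 0.9900]  H_jac=[0.6380 0.7701]  S=[1.1596]  K=[0.4760; 0.7586]  nu=[-3.2052]  x^+=[0.7359, 0.2984]  P^+=[0.3804 -0.2348; -0.2348 0.3226]
step 2: x^-=[0.8225, 0.2984]  P^-=[0.3314 -0.1332; -0.1332 0.6126]  H_jac=[0.9400 0.3411]  S=[0.4086]  K=[0.6510; 0.2048]  nu=[-0.5349]  x^+=[0.4742, 0.1889]  P^+=[0.1582 -0.1877; -0.1877 0.5954]
step 3: x^-=[0.5290, 0.1889]  P^-=[0.1593 -0.0071; -0.0071 0.8854]  H_jac=[0.9418 0.3363]  S=[0.3670]  K=[0.4025; 0.7932]  nu=[-2.3317]  x^+=[-0.4094, -1.6606]  P^+=[0.0999 -0.1242; -0.1242 0.6545]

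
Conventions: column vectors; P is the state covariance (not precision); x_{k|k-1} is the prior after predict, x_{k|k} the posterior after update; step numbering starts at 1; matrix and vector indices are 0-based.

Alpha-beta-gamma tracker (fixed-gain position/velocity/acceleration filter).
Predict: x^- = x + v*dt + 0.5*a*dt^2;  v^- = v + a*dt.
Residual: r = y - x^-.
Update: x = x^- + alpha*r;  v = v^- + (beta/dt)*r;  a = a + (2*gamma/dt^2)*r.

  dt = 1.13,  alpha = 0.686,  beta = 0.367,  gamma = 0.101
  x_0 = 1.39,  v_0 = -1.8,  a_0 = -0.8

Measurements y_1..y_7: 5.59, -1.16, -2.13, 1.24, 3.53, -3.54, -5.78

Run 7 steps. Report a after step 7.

a_post = -0.8111

step 1: x_pred=-1.1548  r=6.7448  x^+=3.4721  v^+=-0.5134  a^+=0.2670
step 2: x_pred=3.0624  r=-4.2224  x^+=0.1658  v^+=-1.5831  a^+=-0.4010
step 3: x_pred=-1.8791  r=-0.2509  x^+=-2.0512  v^+=-2.1177  a^+=-0.4407
step 4: x_pred=-4.7256  r=5.9656  x^+=-0.6332  v^+=-0.6782  a^+=0.5031
step 5: x_pred=-1.0783  r=4.6083  x^+=2.0830  v^+=1.3870  a^+=1.2321
step 6: x_pred=4.4369  r=-7.9769  x^+=-1.0353  v^+=0.1885  a^+=-0.0298
step 7: x_pred=-0.8413  r=-4.9387  x^+=-4.2293  v^+=-1.4492  a^+=-0.8111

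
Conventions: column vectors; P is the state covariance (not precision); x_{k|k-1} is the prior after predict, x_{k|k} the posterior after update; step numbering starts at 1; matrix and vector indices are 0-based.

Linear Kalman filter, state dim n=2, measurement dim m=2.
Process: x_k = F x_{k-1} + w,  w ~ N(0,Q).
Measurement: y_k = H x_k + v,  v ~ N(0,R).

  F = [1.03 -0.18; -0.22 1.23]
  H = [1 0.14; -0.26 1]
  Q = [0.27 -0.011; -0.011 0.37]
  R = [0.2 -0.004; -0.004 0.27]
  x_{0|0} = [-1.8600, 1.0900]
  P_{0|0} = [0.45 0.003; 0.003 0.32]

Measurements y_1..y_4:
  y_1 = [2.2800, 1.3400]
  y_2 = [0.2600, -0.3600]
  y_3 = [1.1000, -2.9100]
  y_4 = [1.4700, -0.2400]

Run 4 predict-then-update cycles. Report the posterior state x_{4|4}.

x_post = [1.4078, -0.6033]

step 1: x^-=[-2.1120, 1.7499]  P^-=[0.7567 -0.1799; -0.1799 0.8743]  S=[0.9234 -0.2517; -0.2517 1.2890]  K=[0.7525 -0.1453; 0.1399 0.7419]  nu=[4.1470, -0.9590]  x^+=[1.1481, 1.6187]  P^+=[0.1515 -0.0028; -0.0028 0.1990]
step 2: x^-=[0.8912, 1.7385]  P^-=[0.4382 -0.0931; -0.0931 0.6800]  S=[0.6255 -0.1125; -0.1125 1.0280]  K=[0.6565 -0.1296; 0.1290 0.6991]  nu=[-0.8746, -1.8668]  x^+=[0.5590, 0.3206]  P^+=[0.1323 -0.0032; -0.0032 0.1874]
step 3: x^-=[0.5180, 0.2713]  P^-=[0.4176 -0.0867; -0.0867 0.6617]  S=[0.6063 -0.1035; -0.1035 1.0050]  K=[0.6470 -0.1277; 0.1283 0.6940]  nu=[0.5440, -3.0466]  x^+=[1.2590, -1.7734]  P^+=[0.1303 -0.0032; -0.0032 0.1860]
step 4: x^-=[1.6159, -2.4582]  P^-=[0.4155 -0.0859; -0.0859 0.6595]  S=[0.6044 -0.1024; -0.1024 1.0022]  K=[0.6460 -0.1274; 0.1282 0.6934]  nu=[0.1982, 2.6383]  x^+=[1.4078, -0.6033]  P^+=[0.1301 -0.0032; -0.0032 0.1859]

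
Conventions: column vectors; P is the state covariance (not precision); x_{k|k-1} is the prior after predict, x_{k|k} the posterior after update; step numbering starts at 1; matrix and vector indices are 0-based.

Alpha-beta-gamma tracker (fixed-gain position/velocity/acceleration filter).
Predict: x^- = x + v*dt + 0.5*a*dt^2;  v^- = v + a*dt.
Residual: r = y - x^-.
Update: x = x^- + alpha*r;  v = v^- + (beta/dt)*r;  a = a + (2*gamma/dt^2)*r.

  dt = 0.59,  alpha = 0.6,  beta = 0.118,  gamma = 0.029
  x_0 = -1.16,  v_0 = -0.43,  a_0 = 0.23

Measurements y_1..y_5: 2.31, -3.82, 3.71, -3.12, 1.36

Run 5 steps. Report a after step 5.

step 1: x_pred=-1.3737  r=3.6837  x^+=0.8365  v^+=0.4424  a^+=0.8438
step 2: x_pred=1.2444  r=-5.0644  x^+=-1.7942  v^+=-0.0726  a^+=-0.0001
step 3: x_pred=-1.8371  r=5.5471  x^+=1.4912  v^+=1.0368  a^+=0.9242
step 4: x_pred=2.2637  r=-5.3837  x^+=-0.9665  v^+=0.5053  a^+=0.0272
step 5: x_pred=-0.6637  r=2.0237  x^+=0.5505  v^+=0.9260  a^+=0.3643

a_post = 0.3643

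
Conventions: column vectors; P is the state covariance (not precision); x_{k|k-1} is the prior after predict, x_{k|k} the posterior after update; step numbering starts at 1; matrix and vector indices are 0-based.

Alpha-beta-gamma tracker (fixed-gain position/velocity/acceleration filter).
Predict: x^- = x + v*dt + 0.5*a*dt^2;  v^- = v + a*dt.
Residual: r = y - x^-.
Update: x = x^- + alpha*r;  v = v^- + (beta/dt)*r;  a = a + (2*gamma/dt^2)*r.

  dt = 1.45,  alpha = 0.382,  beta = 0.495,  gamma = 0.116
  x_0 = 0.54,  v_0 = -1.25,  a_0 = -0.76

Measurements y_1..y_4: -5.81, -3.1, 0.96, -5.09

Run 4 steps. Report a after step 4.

step 1: x_pred=-2.0714  r=-3.7386  x^+=-3.4996  v^+=-3.6283  a^+=-1.1725
step 2: x_pred=-9.9932  r=6.8932  x^+=-7.3600  v^+=-2.9752  a^+=-0.4119
step 3: x_pred=-12.1071  r=13.0671  x^+=-7.1155  v^+=0.8883  a^+=1.0300
step 4: x_pred=-4.7446  r=-0.3454  x^+=-4.8765  v^+=2.2639  a^+=0.9919

a_post = 0.9919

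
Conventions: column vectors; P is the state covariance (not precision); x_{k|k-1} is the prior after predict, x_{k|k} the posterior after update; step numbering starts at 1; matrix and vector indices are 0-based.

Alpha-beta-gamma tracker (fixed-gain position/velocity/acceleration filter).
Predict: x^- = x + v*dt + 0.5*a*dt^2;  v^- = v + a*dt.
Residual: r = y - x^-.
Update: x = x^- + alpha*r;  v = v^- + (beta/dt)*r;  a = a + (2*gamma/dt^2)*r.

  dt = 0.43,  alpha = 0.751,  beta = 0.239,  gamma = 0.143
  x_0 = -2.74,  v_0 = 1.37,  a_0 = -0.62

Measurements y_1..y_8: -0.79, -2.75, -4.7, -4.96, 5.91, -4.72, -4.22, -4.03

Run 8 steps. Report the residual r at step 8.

resid = -0.3894

step 1: x_pred=-2.2082  r=1.4182  x^+=-1.1431  v^+=1.8917  a^+=1.5737
step 2: x_pred=-0.1842  r=-2.5658  x^+=-2.1111  v^+=1.1423  a^+=-2.3950
step 3: x_pred=-1.8414  r=-2.8586  x^+=-3.9882  v^+=-1.4765  a^+=-6.8167
step 4: x_pred=-5.2533  r=0.2933  x^+=-5.0330  v^+=-4.2446  a^+=-6.3630
step 5: x_pred=-7.4465  r=13.3565  x^+=2.5842  v^+=0.4430  a^+=14.2965
step 6: x_pred=4.0964  r=-8.8164  x^+=-2.5247  v^+=1.6902  a^+=0.6594
step 7: x_pred=-1.7370  r=-2.4830  x^+=-3.6017  v^+=0.5936  a^+=-3.1813
step 8: x_pred=-3.6406  r=-0.3894  x^+=-3.9330  v^+=-0.9908  a^+=-3.7837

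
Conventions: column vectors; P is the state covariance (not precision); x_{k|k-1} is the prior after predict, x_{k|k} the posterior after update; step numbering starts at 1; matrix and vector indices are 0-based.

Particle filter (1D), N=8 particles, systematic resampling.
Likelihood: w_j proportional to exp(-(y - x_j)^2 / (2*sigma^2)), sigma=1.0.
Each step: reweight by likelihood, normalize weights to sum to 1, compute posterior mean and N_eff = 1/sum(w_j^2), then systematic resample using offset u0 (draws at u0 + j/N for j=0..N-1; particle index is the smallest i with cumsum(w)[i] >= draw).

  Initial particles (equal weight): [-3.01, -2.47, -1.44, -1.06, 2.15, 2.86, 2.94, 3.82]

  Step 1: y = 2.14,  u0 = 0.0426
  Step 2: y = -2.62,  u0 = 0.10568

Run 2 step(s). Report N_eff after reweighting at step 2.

N_eff = 3.1733

step 1: w=[0.0000, 0.0000, 0.0006, 0.0022, 0.3637, 0.2807, 0.2641, 0.0887]  mean=2.6969  Neff=3.4637  idx=[4, 4, 4, 5, 5, 6, 6, 7]
step 2: w=[0.3240, 0.3240, 0.3240, 0.0085, 0.0085, 0.0055, 0.0055, 0.0000]  mean=2.1708  Neff=3.1733  idx=[0, 0, 1, 1, 1, 2, 2, 4]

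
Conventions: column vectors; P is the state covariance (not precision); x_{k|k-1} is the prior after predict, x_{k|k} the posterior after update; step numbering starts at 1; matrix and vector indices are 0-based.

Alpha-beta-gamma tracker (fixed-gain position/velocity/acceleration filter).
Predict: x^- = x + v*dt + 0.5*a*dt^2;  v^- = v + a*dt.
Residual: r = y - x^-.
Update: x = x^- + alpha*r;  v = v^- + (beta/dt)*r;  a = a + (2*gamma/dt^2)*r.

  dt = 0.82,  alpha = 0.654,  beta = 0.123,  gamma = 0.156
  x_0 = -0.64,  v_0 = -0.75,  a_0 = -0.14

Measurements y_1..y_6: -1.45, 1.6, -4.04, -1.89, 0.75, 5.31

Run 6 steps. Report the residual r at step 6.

step 1: x_pred=-1.3021  r=-0.1479  x^+=-1.3988  v^+=-0.8870  a^+=-0.2086
step 2: x_pred=-2.1963  r=3.7963  x^+=0.2865  v^+=-0.4886  a^+=1.5529
step 3: x_pred=0.4079  r=-4.4479  x^+=-2.5010  v^+=0.1175  a^+=-0.5110
step 4: x_pred=-2.5764  r=0.6864  x^+=-2.1275  v^+=-0.1985  a^+=-0.1925
step 5: x_pred=-2.3550  r=3.1050  x^+=-0.3243  v^+=0.1094  a^+=1.2483
step 6: x_pred=0.1851  r=5.1249  x^+=3.5368  v^+=1.9017  a^+=3.6263

resid = 5.1249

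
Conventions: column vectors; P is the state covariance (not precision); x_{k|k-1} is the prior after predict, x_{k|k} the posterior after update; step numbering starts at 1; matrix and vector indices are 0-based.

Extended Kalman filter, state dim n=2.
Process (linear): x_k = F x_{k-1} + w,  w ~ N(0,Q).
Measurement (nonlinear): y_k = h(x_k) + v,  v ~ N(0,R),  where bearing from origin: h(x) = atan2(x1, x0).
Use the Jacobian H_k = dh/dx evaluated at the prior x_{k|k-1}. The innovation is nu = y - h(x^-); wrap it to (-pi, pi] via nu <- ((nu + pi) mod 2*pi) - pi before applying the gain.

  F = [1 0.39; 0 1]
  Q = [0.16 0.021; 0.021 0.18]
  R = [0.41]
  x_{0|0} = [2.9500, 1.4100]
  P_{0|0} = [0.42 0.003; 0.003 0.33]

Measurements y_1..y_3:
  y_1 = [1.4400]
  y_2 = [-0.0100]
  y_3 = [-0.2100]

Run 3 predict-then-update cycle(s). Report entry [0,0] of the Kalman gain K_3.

K[0,0] = 0.0559

step 1: x^-=[3.4999, 1.4100]  P^-=[0.6325 0.1527; 0.1527 0.5100]  H_jac=[-0.0990 0.2458]  S=[0.4396]  K=[-0.0571; 0.2508]  nu=[1.0570]  x^+=[3.4395, 1.6751]  P^+=[0.6311 0.1590; 0.1590 0.4824]
step 2: x^-=[4.0928, 1.6751]  P^-=[0.9885 0.3681; 0.3681 0.6624]  H_jac=[-0.0857 0.2093]  S=[0.4331]  K=[-0.0176; 0.2473]  nu=[-0.3985]  x^+=[4.0998, 1.5766]  P^+=[0.9883 0.3700; 0.3700 0.6359]
step 3: x^-=[4.7147, 1.5766]  P^-=[1.5337 0.6390; 0.6390 0.8159]  H_jac=[-0.0638 0.1908]  S=[0.4304]  K=[0.0559; 0.2669]  nu=[-0.5327]  x^+=[4.6849, 1.4344]  P^+=[1.5323 0.6326; 0.6326 0.7852]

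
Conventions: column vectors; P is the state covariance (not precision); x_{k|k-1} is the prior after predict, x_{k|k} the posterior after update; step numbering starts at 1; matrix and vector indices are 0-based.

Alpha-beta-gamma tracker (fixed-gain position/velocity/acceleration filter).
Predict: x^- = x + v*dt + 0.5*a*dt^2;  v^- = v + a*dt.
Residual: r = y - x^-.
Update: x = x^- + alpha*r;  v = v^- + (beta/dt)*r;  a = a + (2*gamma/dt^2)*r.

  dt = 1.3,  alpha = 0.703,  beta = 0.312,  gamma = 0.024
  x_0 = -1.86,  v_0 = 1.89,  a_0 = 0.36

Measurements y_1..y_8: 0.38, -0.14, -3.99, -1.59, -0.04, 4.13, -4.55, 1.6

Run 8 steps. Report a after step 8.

a_post = 0.0006

step 1: x_pred=0.9012  r=-0.5212  x^+=0.5348  v^+=2.2329  a^+=0.3452
step 2: x_pred=3.7293  r=-3.8693  x^+=1.0092  v^+=1.7530  a^+=0.2353
step 3: x_pred=3.4870  r=-7.4770  x^+=-1.7693  v^+=0.2645  a^+=0.0229
step 4: x_pred=-1.4062  r=-0.1838  x^+=-1.5354  v^+=0.2502  a^+=0.0177
step 5: x_pred=-1.1952  r=1.1552  x^+=-0.3831  v^+=0.5504  a^+=0.0505
step 6: x_pred=0.3752  r=3.7548  x^+=3.0148  v^+=1.5173  a^+=0.1572
step 7: x_pred=5.1201  r=-9.6701  x^+=-1.6780  v^+=-0.5992  a^+=-0.1175
step 8: x_pred=-2.5562  r=4.1562  x^+=0.3656  v^+=0.2456  a^+=0.0006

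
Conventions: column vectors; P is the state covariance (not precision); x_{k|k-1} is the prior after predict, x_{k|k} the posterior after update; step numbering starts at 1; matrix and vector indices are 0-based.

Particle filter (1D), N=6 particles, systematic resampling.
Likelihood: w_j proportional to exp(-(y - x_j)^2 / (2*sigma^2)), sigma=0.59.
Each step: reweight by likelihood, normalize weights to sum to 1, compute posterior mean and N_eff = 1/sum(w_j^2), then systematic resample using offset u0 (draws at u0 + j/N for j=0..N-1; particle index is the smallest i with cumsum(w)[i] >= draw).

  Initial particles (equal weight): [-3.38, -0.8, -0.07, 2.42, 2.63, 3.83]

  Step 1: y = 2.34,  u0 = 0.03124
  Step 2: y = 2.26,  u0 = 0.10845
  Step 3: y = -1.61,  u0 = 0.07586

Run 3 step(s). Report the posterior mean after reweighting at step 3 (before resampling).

step 1: w=[0.0000, 0.0000, 0.0001, 0.5165, 0.4619, 0.0215]  mean=2.5470  Neff=2.0808  idx=[3, 3, 3, 4, 4, 4]
step 2: w=[0.1800, 0.1800, 0.1800, 0.1534, 0.1534, 0.1534]  mean=2.5166  Neff=5.9621  idx=[0, 1, 2, 3, 4, 5]
step 3: w=[0.3079, 0.3079, 0.3079, 0.0254, 0.0254, 0.0254]  mean=2.4360  Neff=3.4919  idx=[0, 0, 1, 1, 2, 2]

post_mean = 2.4360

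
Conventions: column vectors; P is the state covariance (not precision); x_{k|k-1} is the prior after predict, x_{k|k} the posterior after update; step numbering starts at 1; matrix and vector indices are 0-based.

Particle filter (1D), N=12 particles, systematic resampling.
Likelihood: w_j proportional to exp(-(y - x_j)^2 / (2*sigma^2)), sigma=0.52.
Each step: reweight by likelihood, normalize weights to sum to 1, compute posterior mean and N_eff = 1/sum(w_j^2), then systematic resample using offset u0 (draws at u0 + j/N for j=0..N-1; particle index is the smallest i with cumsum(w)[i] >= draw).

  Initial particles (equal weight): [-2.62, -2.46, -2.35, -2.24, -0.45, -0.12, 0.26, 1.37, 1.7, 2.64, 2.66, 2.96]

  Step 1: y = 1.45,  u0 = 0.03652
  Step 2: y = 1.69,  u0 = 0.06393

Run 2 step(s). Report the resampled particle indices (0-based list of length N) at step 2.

resampled_idx = [1, 2, 3, 4, 5, 6, 7, 7, 8, 9, 10, 11]

step 1: w=[0.0000, 0.0000, 0.0000, 0.0000, 0.0006, 0.0049, 0.0344, 0.4666, 0.4206, 0.0344, 0.0315, 0.0070]  mean=1.5576  Neff=2.5125  idx=[6, 7, 7, 7, 7, 7, 8, 8, 8, 8, 8, 9]
step 2: w=[0.0024, 0.0885, 0.0885, 0.0885, 0.0885, 0.0885, 0.1070, 0.1070, 0.1070, 0.1070, 0.1070, 0.0202]  mean=1.5694  Neff=10.3313  idx=[1, 2, 3, 4, 5, 6, 7, 7, 8, 9, 10, 11]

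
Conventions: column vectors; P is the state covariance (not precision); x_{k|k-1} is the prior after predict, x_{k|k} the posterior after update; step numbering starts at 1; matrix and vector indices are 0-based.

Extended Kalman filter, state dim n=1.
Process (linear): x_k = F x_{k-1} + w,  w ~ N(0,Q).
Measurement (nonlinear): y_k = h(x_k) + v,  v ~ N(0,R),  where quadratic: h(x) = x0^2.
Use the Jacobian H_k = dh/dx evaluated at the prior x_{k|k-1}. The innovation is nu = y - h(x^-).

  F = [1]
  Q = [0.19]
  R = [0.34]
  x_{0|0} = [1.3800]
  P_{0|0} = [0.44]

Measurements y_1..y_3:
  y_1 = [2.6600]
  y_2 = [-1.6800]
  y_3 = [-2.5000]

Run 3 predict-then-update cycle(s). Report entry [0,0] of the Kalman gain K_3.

step 1: x^-=[1.3800]  P^-=[0.6300]  H_jac=[2.7600]  S=[5.1391]  K=[0.3383]  nu=[0.7556]  x^+=[1.6357]  P^+=[0.0417]
step 2: x^-=[1.6357]  P^-=[0.2317]  H_jac=[3.2713]  S=[2.8193]  K=[0.2688]  nu=[-4.3554]  x^+=[0.4648]  P^+=[0.0279]
step 3: x^-=[0.4648]  P^-=[0.2179]  H_jac=[0.9297]  S=[0.5284]  K=[0.3835]  nu=[-2.7161]  x^+=[-0.5767]  P^+=[0.1402]

K[0,0] = 0.3835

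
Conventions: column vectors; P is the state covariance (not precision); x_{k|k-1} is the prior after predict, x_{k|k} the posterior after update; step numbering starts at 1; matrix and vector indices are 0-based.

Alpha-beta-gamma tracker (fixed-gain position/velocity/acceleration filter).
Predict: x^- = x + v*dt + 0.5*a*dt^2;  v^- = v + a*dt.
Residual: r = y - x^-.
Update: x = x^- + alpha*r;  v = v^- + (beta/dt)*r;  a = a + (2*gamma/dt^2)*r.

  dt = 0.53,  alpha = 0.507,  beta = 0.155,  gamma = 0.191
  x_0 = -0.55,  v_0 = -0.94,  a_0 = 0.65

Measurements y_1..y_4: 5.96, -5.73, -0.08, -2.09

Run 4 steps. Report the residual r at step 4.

step 1: x_pred=-0.9569  r=6.9169  x^+=2.5500  v^+=1.4274  a^+=10.0564
step 2: x_pred=4.7189  r=-10.4489  x^+=-0.5787  v^+=3.7015  a^+=-4.1532
step 3: x_pred=0.7998  r=-0.8798  x^+=0.3537  v^+=1.2430  a^+=-5.3496
step 4: x_pred=0.2611  r=-2.3511  x^+=-0.9309  v^+=-2.2799  a^+=-8.5470

resid = -2.3511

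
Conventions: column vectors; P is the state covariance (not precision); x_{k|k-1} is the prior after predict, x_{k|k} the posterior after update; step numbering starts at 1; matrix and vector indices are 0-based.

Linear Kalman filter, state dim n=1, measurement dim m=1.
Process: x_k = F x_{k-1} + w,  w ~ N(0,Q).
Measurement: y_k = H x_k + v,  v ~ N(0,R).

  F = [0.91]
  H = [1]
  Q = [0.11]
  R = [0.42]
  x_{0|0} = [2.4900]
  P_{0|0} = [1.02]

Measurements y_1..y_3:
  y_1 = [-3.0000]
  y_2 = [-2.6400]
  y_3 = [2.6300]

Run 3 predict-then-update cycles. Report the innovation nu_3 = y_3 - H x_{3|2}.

innov = [4.3517]

step 1: x^-=[2.2659]  P^-=[0.9547]  S=[1.3747]  K=[0.6945]  nu=[-5.2659]  x^+=[-1.3911]  P^+=[0.2917]
step 2: x^-=[-1.2659]  P^-=[0.3515]  S=[0.7715]  K=[0.4556]  nu=[-1.3741]  x^+=[-1.8920]  P^+=[0.1914]
step 3: x^-=[-1.7217]  P^-=[0.2685]  S=[0.6885]  K=[0.3900]  nu=[4.3517]  x^+=[-0.0248]  P^+=[0.1638]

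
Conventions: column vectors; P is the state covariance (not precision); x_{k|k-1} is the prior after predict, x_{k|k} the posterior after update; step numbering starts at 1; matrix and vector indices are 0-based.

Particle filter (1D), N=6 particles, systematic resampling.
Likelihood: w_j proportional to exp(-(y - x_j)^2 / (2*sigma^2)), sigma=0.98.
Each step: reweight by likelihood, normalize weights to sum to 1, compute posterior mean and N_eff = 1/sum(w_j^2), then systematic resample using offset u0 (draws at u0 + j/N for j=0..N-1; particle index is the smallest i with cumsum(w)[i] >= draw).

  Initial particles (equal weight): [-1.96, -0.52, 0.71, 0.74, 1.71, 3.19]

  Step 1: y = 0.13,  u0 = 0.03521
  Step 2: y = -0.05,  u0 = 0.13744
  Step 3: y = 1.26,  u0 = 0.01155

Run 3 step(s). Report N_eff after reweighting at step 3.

step 1: w=[0.0361, 0.2817, 0.2946, 0.2892, 0.0957, 0.0027]  mean=0.3781  Neff=3.8424  idx=[0, 1, 2, 2, 3, 3]
step 2: w=[0.0377, 0.2247, 0.1866, 0.1866, 0.1822, 0.1822]  mean=0.3438  Neff=5.3210  idx=[1, 2, 3, 4, 4, 5]
step 3: w=[0.0426, 0.1896, 0.1896, 0.1928, 0.1928, 0.1928]  mean=0.6749  Neff=5.4013  idx=[0, 1, 2, 3, 4, 5]

N_eff = 5.4013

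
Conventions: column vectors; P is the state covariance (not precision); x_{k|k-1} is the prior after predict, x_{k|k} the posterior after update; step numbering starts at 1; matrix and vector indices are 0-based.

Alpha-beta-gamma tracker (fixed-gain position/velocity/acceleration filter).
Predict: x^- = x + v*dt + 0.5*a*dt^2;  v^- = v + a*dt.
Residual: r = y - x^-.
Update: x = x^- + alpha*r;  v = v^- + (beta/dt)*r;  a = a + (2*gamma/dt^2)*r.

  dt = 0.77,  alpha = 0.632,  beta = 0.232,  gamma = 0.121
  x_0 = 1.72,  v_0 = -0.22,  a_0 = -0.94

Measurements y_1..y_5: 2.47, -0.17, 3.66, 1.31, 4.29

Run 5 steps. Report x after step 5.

step 1: x_pred=1.2719  r=1.1981  x^+=2.0291  v^+=-0.5828  a^+=-0.4510
step 2: x_pred=1.4466  r=-1.6166  x^+=0.4249  v^+=-1.4172  a^+=-1.1108
step 3: x_pred=-0.9956  r=4.6556  x^+=1.9467  v^+=-0.8698  a^+=0.7894
step 4: x_pred=1.5110  r=-0.2010  x^+=1.3840  v^+=-0.3225  a^+=0.7074
step 5: x_pred=1.3453  r=2.9447  x^+=3.2064  v^+=1.1094  a^+=1.9093

x_post = 3.2064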